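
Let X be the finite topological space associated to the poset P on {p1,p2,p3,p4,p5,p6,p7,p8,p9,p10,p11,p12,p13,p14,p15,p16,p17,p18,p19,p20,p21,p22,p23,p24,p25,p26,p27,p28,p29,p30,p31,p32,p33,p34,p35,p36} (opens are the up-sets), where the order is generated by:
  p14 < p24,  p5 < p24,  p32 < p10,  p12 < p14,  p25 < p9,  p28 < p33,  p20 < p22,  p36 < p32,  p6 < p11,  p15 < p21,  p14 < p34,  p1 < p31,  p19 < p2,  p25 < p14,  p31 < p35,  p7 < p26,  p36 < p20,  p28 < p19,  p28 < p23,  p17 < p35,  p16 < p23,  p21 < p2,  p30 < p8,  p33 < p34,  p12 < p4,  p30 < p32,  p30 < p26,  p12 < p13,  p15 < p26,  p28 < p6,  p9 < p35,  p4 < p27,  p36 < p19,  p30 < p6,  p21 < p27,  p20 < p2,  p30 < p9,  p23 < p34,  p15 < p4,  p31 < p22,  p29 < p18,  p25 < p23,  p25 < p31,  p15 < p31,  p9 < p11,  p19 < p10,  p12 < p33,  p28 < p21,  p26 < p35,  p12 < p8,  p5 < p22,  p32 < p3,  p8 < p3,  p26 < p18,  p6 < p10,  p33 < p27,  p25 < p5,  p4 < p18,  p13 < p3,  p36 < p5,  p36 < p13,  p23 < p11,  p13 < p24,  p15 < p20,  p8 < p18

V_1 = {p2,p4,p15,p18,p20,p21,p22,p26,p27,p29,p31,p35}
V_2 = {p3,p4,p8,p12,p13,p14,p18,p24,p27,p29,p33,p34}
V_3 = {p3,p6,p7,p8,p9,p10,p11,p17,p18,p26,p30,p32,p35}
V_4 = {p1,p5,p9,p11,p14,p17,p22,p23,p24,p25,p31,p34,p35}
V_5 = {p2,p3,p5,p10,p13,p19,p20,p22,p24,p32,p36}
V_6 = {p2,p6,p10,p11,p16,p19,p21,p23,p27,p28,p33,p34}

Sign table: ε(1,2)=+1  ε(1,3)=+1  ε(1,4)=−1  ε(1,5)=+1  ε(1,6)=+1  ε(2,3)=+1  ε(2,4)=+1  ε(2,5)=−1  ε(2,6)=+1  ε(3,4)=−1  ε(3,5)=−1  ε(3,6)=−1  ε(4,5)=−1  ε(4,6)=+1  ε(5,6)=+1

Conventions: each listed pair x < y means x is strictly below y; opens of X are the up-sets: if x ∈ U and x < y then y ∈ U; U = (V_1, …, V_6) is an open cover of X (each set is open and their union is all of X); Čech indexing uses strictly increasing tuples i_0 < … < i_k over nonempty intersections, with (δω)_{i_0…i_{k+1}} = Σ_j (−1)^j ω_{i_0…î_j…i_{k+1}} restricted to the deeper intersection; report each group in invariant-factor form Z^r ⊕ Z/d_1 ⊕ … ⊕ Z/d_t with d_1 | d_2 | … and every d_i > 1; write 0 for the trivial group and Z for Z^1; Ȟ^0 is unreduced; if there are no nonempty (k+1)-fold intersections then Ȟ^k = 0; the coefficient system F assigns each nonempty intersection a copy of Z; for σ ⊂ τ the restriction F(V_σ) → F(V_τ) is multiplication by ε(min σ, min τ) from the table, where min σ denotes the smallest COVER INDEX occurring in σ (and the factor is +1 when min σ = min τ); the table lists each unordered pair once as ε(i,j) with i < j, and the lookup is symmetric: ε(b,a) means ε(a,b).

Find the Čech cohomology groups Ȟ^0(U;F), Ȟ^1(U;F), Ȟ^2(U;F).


intersection data:
  V12={p4,p18,p27,p29} V13={p18,p26,p35} V14={p22,p31,p35} V15={p2,p20,p22} V16={p2,p21,p27} V23={p3,p8,p18} V24={p14,p24,p34} V25={p3,p13,p24} V26={p27,p33,p34} V34={p9,p11,p17,p35} V35={p3,p10,p32} V36={p6,p10,p11} V45={p5,p22,p24} V46={p11,p23,p34} V56={p2,p10,p19}
  V123={p18} V126={p27} V134={p35} V145={p22} V156={p2} V235={p3} V245={p24} V246={p34} V346={p11} V356={p10}
C dims 6,15,10; δ0: rk 6, SNF 1^5·2; δ1: rk 9, SNF 1^9
Ȟ^0 = (6 − 6) − 0 = 0, so Ȟ^0 ≅ 0
Ȟ^1 = (15 − 9) − 6 = 0 plus torsion [2], so Ȟ^1 ≅ Z/2
Ȟ^2 = (10 − 0) − 9 = 1, so Ȟ^2 ≅ Z

Ȟ^0(U;F) ≅ 0,  Ȟ^1(U;F) ≅ Z/2,  Ȟ^2(U;F) ≅ Z


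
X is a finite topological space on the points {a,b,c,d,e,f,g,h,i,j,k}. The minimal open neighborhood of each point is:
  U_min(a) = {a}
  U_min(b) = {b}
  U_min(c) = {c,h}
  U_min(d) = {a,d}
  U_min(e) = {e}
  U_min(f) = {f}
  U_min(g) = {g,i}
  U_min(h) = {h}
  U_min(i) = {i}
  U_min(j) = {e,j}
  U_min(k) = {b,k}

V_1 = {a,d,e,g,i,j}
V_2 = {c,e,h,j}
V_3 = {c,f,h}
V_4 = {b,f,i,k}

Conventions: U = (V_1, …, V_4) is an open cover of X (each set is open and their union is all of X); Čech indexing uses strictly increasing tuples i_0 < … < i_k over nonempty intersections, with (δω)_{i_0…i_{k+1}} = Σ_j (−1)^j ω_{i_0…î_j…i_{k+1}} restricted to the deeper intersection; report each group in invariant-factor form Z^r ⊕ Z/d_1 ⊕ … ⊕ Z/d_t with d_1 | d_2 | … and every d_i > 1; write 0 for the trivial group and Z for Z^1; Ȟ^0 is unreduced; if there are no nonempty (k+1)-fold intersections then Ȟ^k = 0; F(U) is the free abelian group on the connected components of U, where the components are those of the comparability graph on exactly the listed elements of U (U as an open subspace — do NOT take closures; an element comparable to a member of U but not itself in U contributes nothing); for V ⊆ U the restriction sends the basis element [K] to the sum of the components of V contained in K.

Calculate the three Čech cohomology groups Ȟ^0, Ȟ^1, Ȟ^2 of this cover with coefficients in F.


nerve of the cover:
  V12={e,j} V14={i} V23={c,h} V34={f}
components per intersection:
  V1: {a,d} {e,j} {g,i}
  V2: {c,h} {e,j}
  V3: {c,h} {f}
  V4: {b,k} {f} {i}
  V12: {e,j}
  V14: {i}
  V23: {c,h}
  V34: {f}
C dims 10,4; δ0: rk 4, SNF 1^4
Ȟ^0 = (10 − 4) − 0 = 6, so Ȟ^0 ≅ Z^6
Ȟ^1 = (4 − 0) − 4 = 0, so Ȟ^1 ≅ 0
Ȟ^2 = (0 − 0) − 0 = 0, so Ȟ^2 ≅ 0

Ȟ^0(U;F) ≅ Z^6,  Ȟ^1(U;F) ≅ 0,  Ȟ^2(U;F) ≅ 0


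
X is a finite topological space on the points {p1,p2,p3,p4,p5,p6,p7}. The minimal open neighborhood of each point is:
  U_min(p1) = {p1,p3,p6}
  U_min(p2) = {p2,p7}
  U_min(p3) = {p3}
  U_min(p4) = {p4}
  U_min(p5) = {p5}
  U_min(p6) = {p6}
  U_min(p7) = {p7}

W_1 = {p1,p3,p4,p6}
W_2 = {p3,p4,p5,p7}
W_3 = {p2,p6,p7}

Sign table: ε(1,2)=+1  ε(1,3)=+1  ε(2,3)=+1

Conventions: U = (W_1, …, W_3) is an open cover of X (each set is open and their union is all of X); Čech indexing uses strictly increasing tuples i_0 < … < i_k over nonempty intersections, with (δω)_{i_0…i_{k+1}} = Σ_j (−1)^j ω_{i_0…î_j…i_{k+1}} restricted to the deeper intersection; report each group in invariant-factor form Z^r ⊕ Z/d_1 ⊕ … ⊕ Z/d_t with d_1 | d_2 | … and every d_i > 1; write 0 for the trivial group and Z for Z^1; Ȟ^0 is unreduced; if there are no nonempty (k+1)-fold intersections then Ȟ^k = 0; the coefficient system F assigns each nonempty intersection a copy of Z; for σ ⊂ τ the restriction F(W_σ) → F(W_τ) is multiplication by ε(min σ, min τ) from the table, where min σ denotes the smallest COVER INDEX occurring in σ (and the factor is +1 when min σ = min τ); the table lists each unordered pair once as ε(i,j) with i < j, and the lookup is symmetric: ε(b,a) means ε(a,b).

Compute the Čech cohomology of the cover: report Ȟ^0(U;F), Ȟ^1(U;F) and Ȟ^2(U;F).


cover nerve:
  W12={p3,p4} W13={p6} W23={p7}
C dims 3,3; δ0: rk 2, SNF 1^2
Ȟ^0: (3−2)−0=1 ⇒ Z
Ȟ^1: (3−0)−2=1 ⇒ Z
Ȟ^2: (0−0)−0=0 ⇒ 0

Ȟ^0(U;F) ≅ Z,  Ȟ^1(U;F) ≅ Z,  Ȟ^2(U;F) ≅ 0


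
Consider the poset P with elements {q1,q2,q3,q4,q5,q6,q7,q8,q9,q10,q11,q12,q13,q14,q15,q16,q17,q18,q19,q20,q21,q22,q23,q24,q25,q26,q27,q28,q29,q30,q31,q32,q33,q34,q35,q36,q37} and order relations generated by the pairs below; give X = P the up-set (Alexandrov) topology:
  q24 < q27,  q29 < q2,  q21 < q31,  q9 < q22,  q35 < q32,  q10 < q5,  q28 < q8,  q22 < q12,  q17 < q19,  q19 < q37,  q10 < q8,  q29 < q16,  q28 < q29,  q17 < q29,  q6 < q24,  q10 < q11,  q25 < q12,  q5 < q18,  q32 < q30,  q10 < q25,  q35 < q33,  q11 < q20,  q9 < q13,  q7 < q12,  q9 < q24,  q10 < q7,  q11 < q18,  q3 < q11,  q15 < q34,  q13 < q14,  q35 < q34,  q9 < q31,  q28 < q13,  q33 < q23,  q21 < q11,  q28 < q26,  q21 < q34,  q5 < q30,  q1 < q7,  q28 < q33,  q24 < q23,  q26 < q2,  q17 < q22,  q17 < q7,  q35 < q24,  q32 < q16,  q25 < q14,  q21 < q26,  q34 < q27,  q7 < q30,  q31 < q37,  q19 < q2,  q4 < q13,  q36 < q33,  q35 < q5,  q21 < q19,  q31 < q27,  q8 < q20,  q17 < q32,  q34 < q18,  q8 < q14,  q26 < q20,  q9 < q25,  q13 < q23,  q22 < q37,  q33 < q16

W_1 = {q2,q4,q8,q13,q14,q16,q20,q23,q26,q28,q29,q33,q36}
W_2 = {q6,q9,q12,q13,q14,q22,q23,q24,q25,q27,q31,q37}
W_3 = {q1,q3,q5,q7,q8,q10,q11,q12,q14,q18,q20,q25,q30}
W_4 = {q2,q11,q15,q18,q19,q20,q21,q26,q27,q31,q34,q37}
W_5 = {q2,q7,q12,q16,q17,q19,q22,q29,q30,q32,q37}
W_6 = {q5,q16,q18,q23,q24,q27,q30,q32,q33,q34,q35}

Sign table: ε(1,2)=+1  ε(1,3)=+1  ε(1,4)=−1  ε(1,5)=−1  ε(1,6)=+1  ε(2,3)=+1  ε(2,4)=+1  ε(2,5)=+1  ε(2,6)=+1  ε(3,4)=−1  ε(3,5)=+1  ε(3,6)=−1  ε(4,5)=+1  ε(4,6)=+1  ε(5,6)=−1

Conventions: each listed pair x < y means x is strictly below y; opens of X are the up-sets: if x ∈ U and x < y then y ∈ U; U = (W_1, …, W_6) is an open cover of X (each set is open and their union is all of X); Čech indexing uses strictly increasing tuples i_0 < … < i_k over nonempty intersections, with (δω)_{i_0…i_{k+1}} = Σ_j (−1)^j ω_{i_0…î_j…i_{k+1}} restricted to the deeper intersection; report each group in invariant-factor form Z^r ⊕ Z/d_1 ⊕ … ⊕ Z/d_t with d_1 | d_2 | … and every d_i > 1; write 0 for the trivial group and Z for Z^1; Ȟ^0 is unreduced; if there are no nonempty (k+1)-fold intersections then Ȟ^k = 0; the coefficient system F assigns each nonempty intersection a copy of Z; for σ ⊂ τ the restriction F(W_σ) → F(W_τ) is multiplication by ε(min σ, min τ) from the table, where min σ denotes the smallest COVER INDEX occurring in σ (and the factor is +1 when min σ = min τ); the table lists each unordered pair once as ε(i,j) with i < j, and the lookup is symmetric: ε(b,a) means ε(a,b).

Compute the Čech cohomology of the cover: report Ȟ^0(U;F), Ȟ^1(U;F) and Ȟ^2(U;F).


cover nerve:
  W12={q13,q14,q23} W13={q8,q14,q20} W14={q2,q20,q26} W15={q2,q16,q29} W16={q16,q23,q33} W23={q12,q14,q25} W24={q27,q31,q37} W25={q12,q22,q37} W26={q23,q24,q27} W34={q11,q18,q20} W35={q7,q12,q30} W36={q5,q18,q30} W45={q2,q19,q37} W46={q18,q27,q34} W56={q16,q30,q32}
  W123={q14} W126={q23} W134={q20} W145={q2} W156={q16} W235={q12} W245={q37} W246={q27} W346={q18} W356={q30}
C dims 6,15,10; δ0: rk 6, SNF 1^5·2; δ1: rk 9, SNF 1^9
Ȟ^0: (6−6)−0=0 ⇒ 0
Ȟ^1: (15−9)−6=0 plus torsion [2] ⇒ Z/2
Ȟ^2: (10−0)−9=1 ⇒ Z

Ȟ^0(U;F) ≅ 0, Ȟ^1(U;F) ≅ Z/2 and Ȟ^2(U;F) ≅ Z


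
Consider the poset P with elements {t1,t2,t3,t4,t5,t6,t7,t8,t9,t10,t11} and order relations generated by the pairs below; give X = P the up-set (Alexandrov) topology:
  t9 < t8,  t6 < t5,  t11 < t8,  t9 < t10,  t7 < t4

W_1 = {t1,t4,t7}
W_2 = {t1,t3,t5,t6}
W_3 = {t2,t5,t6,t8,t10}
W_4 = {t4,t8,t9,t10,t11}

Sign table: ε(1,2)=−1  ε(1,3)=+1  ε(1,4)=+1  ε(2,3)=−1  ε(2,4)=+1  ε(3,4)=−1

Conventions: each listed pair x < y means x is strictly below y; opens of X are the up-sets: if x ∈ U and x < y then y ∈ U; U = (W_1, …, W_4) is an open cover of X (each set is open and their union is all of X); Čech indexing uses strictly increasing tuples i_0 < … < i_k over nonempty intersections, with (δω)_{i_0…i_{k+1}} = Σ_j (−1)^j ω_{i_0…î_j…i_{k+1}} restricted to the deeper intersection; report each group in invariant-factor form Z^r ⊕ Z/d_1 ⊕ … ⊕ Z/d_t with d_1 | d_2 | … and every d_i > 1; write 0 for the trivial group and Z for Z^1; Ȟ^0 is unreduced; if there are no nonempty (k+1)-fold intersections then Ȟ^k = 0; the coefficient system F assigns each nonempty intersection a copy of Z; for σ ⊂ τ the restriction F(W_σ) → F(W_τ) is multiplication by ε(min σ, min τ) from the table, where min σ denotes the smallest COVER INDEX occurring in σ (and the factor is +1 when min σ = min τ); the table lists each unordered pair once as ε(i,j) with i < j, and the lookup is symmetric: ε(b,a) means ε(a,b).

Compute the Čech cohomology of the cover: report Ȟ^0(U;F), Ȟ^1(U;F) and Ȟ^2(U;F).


nonempty intersections:
  W12={t1} W14={t4} W23={t5,t6} W34={t8,t10}
C dims 4,4; δ0: rk 4, SNF 1^3·2
Ȟ^0: (4−4)−0=0 ⇒ 0
Ȟ^1: (4−0)−4=0 plus torsion [2] ⇒ Z/2
Ȟ^2: (0−0)−0=0 ⇒ 0

Ȟ^0 = 0, Ȟ^1 = Z/2 and Ȟ^2 = 0


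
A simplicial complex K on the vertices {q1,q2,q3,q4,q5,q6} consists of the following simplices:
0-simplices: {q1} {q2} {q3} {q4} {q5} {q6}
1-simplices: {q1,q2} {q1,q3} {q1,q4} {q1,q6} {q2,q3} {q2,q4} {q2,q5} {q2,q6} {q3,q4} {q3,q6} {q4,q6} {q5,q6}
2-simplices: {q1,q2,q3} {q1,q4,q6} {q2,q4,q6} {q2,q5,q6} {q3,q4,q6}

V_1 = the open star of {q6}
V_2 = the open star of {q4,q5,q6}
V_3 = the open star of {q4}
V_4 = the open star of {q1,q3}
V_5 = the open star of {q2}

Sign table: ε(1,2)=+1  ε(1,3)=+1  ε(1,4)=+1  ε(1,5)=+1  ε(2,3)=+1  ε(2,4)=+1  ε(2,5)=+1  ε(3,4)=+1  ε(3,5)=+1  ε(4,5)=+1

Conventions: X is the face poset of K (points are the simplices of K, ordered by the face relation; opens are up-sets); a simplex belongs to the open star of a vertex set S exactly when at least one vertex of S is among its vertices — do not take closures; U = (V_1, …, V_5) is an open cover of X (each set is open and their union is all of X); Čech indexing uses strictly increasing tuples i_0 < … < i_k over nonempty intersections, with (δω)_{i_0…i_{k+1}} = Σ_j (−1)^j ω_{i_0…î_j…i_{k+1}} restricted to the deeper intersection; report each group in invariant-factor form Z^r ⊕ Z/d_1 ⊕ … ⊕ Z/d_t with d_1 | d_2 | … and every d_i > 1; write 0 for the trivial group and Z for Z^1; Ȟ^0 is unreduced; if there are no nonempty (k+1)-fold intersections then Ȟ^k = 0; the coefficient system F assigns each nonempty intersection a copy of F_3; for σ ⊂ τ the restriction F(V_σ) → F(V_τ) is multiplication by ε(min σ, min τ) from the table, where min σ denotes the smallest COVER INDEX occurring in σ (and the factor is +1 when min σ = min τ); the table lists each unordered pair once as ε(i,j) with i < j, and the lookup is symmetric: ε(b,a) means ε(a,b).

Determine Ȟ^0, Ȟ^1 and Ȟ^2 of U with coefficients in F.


Ȟ^0 = Z/3,  Ȟ^1 = Z/3,  Ȟ^2 = 0

nerve of the cover:
  V1={{q6},{q1,q6},{q2,q6},{q3,q6},{q4,q6},{q5,q6},{q1,q4,q6},{q2,q4,q6},{q2,q5,q6},{q3,q4,q6}} V2={{q4},{q5},{q6},{q1,q4},{q1,q6},{q2,q4},{q2,q5},{q2,q6},{q3,q4},{q3,q6},{q4,q6},{q5,q6},{q1,q4,q6},{q2,q4,q6},{q2,q5,q6},{q3,q4,q6}} V3={{q4},{q1,q4},{q2,q4},{q3,q4},{q4,q6},{q1,q4,q6},{q2,q4,q6},{q3,q4,q6}} V4={{q1},{q3},{q1,q2},{q1,q3},{q1,q4},{q1,q6},{q2,q3},{q3,q4},{q3,q6},{q1,q2,q3},{q1,q4,q6},{q3,q4,q6}} V5={{q2},{q1,q2},{q2,q3},{q2,q4},{q2,q5},{q2,q6},{q1,q2,q3},{q2,q4,q6},{q2,q5,q6}}
  V12={{q6},{q1,q6},{q2,q6},{q3,q6},{q4,q6},{q5,q6},{q1,q4,q6},{q2,q4,q6},{q2,q5,q6},{q3,q4,q6}} V13={{q4,q6},{q1,q4,q6},{q2,q4,q6},{q3,q4,q6}} V14={{q1,q6},{q3,q6},{q1,q4,q6},{q3,q4,q6}} V15={{q2,q6},{q2,q4,q6},{q2,q5,q6}} V23={{q4},{q1,q4},{q2,q4},{q3,q4},{q4,q6},{q1,q4,q6},{q2,q4,q6},{q3,q4,q6}} V24={{q1,q4},{q1,q6},{q3,q4},{q3,q6},{q1,q4,q6},{q3,q4,q6}} V25={{q2,q4},{q2,q5},{q2,q6},{q2,q4,q6},{q2,q5,q6}} V34={{q1,q4},{q3,q4},{q1,q4,q6},{q3,q4,q6}} V35={{q2,q4},{q2,q4,q6}} V45={{q1,q2},{q2,q3},{q1,q2,q3}}
  V123={{q4,q6},{q1,q4,q6},{q2,q4,q6},{q3,q4,q6}} V124={{q1,q6},{q3,q6},{q1,q4,q6},{q3,q4,q6}} V125={{q2,q6},{q2,q4,q6},{q2,q5,q6}} V134={{q1,q4,q6},{q3,q4,q6}} V135={{q2,q4,q6}} V234={{q1,q4},{q3,q4},{q1,q4,q6},{q3,q4,q6}} V235={{q2,q4},{q2,q4,q6}}
  V1234={{q1,q4,q6},{q3,q4,q6}} V1235={{q2,q4,q6}}
C dims 5,10,7,2; δ0: rk_F3 4; δ1: rk_F3 5; δ2: rk_F3 2
Ȟ^0 = (5 − 4) − 0 = 1, so Ȟ^0 ≅ Z/3
Ȟ^1 = (10 − 5) − 4 = 1, so Ȟ^1 ≅ Z/3
Ȟ^2 = (7 − 2) − 5 = 0, so Ȟ^2 ≅ 0


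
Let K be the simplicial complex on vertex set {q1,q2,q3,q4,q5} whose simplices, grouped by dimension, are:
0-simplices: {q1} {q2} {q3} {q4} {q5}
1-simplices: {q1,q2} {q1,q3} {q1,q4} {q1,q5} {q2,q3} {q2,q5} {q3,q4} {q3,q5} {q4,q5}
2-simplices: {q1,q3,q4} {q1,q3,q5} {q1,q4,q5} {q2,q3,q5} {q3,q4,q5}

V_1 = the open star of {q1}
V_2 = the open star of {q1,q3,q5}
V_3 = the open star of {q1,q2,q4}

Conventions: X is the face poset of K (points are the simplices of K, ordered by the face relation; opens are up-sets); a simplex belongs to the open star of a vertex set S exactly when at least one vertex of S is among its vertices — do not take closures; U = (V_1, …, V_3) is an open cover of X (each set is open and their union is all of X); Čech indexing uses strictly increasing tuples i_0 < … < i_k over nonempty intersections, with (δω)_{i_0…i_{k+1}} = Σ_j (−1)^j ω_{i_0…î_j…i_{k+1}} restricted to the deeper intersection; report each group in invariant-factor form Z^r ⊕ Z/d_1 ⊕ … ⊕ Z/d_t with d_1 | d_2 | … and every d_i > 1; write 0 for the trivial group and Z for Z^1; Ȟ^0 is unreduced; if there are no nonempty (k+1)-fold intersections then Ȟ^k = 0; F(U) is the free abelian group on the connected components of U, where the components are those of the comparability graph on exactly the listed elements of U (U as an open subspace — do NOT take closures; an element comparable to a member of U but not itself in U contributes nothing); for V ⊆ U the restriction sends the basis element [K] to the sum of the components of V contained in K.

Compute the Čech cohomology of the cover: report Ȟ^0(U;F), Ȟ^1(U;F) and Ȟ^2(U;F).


Ȟ^0 = Z; Ȟ^1 = Z; Ȟ^2 = 0

nerve simplices:
  V1={{q1},{q1,q2},{q1,q3},{q1,q4},{q1,q5},{q1,q3,q4},{q1,q3,q5},{q1,q4,q5}} V2={{q1},{q3},{q5},{q1,q2},{q1,q3},{q1,q4},{q1,q5},{q2,q3},{q2,q5},{q3,q4},{q3,q5},{q4,q5},{q1,q3,q4},{q1,q3,q5},{q1,q4,q5},{q2,q3,q5},{q3,q4,q5}} V3={{q1},{q2},{q4},{q1,q2},{q1,q3},{q1,q4},{q1,q5},{q2,q3},{q2,q5},{q3,q4},{q4,q5},{q1,q3,q4},{q1,q3,q5},{q1,q4,q5},{q2,q3,q5},{q3,q4,q5}}
  V12={{q1},{q1,q2},{q1,q3},{q1,q4},{q1,q5},{q1,q3,q4},{q1,q3,q5},{q1,q4,q5}} V13={{q1},{q1,q2},{q1,q3},{q1,q4},{q1,q5},{q1,q3,q4},{q1,q3,q5},{q1,q4,q5}} V23={{q1},{q1,q2},{q1,q3},{q1,q4},{q1,q5},{q2,q3},{q2,q5},{q3,q4},{q4,q5},{q1,q3,q4},{q1,q3,q5},{q1,q4,q5},{q2,q3,q5},{q3,q4,q5}}
  V123={{q1},{q1,q2},{q1,q3},{q1,q4},{q1,q5},{q1,q3,q4},{q1,q3,q5},{q1,q4,q5}}
components per intersection:
  V1: {{q1},{q1,q2},{q1,q3},{q1,q4},{q1,q5},{q1,q3,q4},{q1,q3,q5},{q1,q4,q5}}
  V2: {{q1},{q3},{q5},{q1,q2},{q1,q3},{q1,q4},{q1,q5},{q2,q3},{q2,q5},{q3,q4},{q3,q5},{q4,q5},{q1,q3,q4},{q1,q3,q5},{q1,q4,q5},{q2,q3,q5},{q3,q4,q5}}
  V3: {{q1},{q2},{q4},{q1,q2},{q1,q3},{q1,q4},{q1,q5},{q2,q3},{q2,q5},{q3,q4},{q4,q5},{q1,q3,q4},{q1,q3,q5},{q1,q4,q5},{q2,q3,q5},{q3,q4,q5}}
  V12: {{q1},{q1,q2},{q1,q3},{q1,q4},{q1,q5},{q1,q3,q4},{q1,q3,q5},{q1,q4,q5}}
  V13: {{q1},{q1,q2},{q1,q3},{q1,q4},{q1,q5},{q1,q3,q4},{q1,q3,q5},{q1,q4,q5}}
  V23: {{q1},{q1,q2},{q1,q3},{q1,q4},{q1,q5},{q3,q4},{q4,q5},{q1,q3,q4},{q1,q3,q5},{q1,q4,q5},{q3,q4,q5}} {{q2,q3},{q2,q5},{q2,q3,q5}}
  V123: {{q1},{q1,q2},{q1,q3},{q1,q4},{q1,q5},{q1,q3,q4},{q1,q3,q5},{q1,q4,q5}}
C dims 3,4,1; δ0: rk 2, SNF 1^2; δ1: rk 1, SNF 1^1
degree 0: 3−2−0 = 1 → Ȟ^0 ≅ Z
degree 1: 4−1−2 = 1 → Ȟ^1 ≅ Z
degree 2: 1−0−1 = 0 → Ȟ^2 ≅ 0


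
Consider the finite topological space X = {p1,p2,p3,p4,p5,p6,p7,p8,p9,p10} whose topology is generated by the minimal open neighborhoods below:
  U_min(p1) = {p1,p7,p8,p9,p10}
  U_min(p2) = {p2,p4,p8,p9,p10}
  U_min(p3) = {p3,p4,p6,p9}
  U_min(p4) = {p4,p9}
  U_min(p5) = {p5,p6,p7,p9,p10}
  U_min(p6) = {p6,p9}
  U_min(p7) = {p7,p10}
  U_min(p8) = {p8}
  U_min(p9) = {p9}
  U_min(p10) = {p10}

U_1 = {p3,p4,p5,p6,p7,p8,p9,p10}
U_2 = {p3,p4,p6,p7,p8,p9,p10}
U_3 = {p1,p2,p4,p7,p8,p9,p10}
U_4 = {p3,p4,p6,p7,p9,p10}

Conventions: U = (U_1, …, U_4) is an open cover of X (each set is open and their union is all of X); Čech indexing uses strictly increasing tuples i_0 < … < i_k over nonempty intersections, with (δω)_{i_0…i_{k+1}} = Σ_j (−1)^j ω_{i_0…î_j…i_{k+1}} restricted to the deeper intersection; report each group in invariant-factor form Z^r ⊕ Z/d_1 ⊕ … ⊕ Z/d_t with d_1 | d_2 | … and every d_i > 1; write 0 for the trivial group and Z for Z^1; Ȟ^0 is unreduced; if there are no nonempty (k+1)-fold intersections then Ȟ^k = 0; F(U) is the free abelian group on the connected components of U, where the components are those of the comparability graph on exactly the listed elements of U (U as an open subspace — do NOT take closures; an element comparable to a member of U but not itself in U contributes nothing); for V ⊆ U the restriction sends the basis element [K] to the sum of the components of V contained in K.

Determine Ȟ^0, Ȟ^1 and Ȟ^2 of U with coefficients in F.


intersection data:
  U12={p3,p4,p6,p7,p8,p9,p10} U13={p4,p7,p8,p9,p10} U14={p3,p4,p6,p7,p9,p10} U23={p4,p7,p8,p9,p10} U24={p3,p4,p6,p7,p9,p10} U34={p4,p7,p9,p10}
  U123={p4,p7,p8,p9,p10} U124={p3,p4,p6,p7,p9,p10} U134={p4,p7,p9,p10} U234={p4,p7,p9,p10}
  U1234={p4,p7,p9,p10}
components per intersection:
  U1: {p3,p4,p5,p6,p7,p9,p10} {p8}
  U2: {p3,p4,p6,p9} {p7,p10} {p8}
  U3: {p1,p2,p4,p7,p8,p9,p10}
  U4: {p3,p4,p6,p9} {p7,p10}
  U12: {p3,p4,p6,p9} {p7,p10} {p8}
  U13: {p4,p9} {p7,p10} {p8}
  U14: {p3,p4,p6,p9} {p7,p10}
  U23: {p4,p9} {p7,p10} {p8}
  U24: {p3,p4,p6,p9} {p7,p10}
  U34: {p4,p9} {p7,p10}
  U123: {p4,p9} {p7,p10} {p8}
  U124: {p3,p4,p6,p9} {p7,p10}
  U134: {p4,p9} {p7,p10}
  U234: {p4,p9} {p7,p10}
  U1234: {p4,p9} {p7,p10}
C dims 8,15,9,2; δ0: rk 7, SNF 1^7; δ1: rk 7, SNF 1^7; δ2: rk 2, SNF 1^2
Ȟ^0 = (8 − 7) − 0 = 1, so Ȟ^0 ≅ Z
Ȟ^1 = (15 − 7) − 7 = 1, so Ȟ^1 ≅ Z
Ȟ^2 = (9 − 2) − 7 = 0, so Ȟ^2 ≅ 0

Ȟ^0(U;F) ≅ Z; Ȟ^1(U;F) ≅ Z; Ȟ^2(U;F) ≅ 0


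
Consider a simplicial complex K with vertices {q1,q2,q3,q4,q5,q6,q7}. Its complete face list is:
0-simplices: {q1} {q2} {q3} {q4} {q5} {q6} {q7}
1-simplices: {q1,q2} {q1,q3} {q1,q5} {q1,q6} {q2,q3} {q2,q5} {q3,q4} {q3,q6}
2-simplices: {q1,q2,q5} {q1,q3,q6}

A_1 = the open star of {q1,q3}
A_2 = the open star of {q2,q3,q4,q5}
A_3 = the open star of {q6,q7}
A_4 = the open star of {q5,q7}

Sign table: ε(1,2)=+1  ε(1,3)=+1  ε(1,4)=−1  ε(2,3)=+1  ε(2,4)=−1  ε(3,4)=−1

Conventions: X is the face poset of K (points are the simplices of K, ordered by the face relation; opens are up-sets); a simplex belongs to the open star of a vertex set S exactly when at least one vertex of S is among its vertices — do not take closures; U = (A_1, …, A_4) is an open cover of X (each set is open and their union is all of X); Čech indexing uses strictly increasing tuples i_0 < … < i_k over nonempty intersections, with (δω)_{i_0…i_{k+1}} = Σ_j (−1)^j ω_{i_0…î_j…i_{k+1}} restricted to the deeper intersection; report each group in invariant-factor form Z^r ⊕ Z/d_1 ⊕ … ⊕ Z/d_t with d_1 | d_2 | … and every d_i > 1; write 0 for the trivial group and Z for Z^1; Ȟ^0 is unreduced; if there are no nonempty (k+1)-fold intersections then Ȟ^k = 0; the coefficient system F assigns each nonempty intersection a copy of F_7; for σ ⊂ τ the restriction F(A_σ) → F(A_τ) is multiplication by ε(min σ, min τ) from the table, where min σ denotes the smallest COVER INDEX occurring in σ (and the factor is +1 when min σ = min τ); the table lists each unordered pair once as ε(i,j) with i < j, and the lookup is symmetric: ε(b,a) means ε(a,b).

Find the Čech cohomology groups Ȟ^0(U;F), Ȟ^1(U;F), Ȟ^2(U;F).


nerve of the cover:
  A1={{q1},{q3},{q1,q2},{q1,q3},{q1,q5},{q1,q6},{q2,q3},{q3,q4},{q3,q6},{q1,q2,q5},{q1,q3,q6}} A2={{q2},{q3},{q4},{q5},{q1,q2},{q1,q3},{q1,q5},{q2,q3},{q2,q5},{q3,q4},{q3,q6},{q1,q2,q5},{q1,q3,q6}} A3={{q6},{q7},{q1,q6},{q3,q6},{q1,q3,q6}} A4={{q5},{q7},{q1,q5},{q2,q5},{q1,q2,q5}}
  A12={{q3},{q1,q2},{q1,q3},{q1,q5},{q2,q3},{q3,q4},{q3,q6},{q1,q2,q5},{q1,q3,q6}} A13={{q1,q6},{q3,q6},{q1,q3,q6}} A14={{q1,q5},{q1,q2,q5}} A23={{q3,q6},{q1,q3,q6}} A24={{q5},{q1,q5},{q2,q5},{q1,q2,q5}} A34={{q7}}
  A123={{q3,q6},{q1,q3,q6}} A124={{q1,q5},{q1,q2,q5}}
C dims 4,6,2; δ0: rk_F7 3; δ1: rk_F7 2
Ȟ^0 = (4 − 3) − 0 = 1, so Ȟ^0 ≅ Z/7
Ȟ^1 = (6 − 2) − 3 = 1, so Ȟ^1 ≅ Z/7
Ȟ^2 = (2 − 0) − 2 = 0, so Ȟ^2 ≅ 0

Ȟ^0 = Z/7, Ȟ^1 = Z/7, Ȟ^2 = 0


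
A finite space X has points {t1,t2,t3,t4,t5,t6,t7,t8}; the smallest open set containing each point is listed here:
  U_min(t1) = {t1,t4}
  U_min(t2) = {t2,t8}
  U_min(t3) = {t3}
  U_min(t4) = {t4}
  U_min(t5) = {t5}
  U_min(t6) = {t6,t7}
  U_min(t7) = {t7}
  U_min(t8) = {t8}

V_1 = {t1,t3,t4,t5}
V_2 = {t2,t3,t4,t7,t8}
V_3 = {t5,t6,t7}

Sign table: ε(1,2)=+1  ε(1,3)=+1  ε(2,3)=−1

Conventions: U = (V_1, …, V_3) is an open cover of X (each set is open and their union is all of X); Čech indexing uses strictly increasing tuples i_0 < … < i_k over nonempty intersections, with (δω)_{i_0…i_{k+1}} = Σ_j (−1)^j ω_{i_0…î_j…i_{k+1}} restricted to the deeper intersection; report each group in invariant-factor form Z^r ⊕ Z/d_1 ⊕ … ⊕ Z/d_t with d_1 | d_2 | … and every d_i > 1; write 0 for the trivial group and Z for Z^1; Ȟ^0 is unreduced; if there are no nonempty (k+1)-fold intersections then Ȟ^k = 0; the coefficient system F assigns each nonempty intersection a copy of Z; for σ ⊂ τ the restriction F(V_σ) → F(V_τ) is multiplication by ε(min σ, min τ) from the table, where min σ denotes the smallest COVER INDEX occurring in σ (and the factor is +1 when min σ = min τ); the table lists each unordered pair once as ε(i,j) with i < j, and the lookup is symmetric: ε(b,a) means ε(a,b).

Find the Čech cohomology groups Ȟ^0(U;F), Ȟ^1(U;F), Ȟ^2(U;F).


intersection data:
  V12={t3,t4} V13={t5} V23={t7}
C dims 3,3; δ0: rk 3, SNF 1^2·2
Ȟ^0 = (3 − 3) − 0 = 0, so Ȟ^0 ≅ 0
Ȟ^1 = (3 − 0) − 3 = 0 plus torsion [2], so Ȟ^1 ≅ Z/2
Ȟ^2 = (0 − 0) − 0 = 0, so Ȟ^2 ≅ 0

Ȟ^0 = 0, Ȟ^1 = Z/2 and Ȟ^2 = 0


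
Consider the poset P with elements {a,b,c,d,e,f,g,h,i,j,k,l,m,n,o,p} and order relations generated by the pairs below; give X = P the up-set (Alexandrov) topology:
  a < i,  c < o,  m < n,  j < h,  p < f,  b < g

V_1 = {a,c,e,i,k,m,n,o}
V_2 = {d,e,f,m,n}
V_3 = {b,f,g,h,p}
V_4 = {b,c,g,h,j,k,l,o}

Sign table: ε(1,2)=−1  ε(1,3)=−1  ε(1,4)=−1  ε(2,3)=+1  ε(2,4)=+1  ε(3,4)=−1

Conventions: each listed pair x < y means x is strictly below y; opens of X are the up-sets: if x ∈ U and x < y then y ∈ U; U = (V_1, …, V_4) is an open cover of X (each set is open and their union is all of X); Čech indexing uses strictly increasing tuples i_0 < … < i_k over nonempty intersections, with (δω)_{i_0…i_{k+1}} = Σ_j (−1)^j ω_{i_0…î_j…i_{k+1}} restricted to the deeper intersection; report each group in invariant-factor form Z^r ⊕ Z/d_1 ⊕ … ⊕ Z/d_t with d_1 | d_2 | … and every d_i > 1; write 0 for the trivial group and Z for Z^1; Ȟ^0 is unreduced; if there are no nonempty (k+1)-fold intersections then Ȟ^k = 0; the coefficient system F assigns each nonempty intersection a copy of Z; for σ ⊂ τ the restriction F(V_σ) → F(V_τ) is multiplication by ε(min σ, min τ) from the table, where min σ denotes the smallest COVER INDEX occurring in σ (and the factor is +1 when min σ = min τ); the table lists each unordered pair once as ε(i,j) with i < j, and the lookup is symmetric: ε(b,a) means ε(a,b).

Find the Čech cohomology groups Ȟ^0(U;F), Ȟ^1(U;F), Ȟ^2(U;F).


Ȟ^0 = 0, Ȟ^1 = Z/2 and Ȟ^2 = 0

nerve simplices:
  V12={e,m,n} V14={c,k,o} V23={f} V34={b,g,h}
C dims 4,4; δ0: rk 4, SNF 1^3·2
degree 0: 4−4−0 = 0 → Ȟ^0 ≅ 0
degree 1: 4−0−4 = 0 plus torsion [2] → Ȟ^1 ≅ Z/2
degree 2: 0−0−0 = 0 → Ȟ^2 ≅ 0


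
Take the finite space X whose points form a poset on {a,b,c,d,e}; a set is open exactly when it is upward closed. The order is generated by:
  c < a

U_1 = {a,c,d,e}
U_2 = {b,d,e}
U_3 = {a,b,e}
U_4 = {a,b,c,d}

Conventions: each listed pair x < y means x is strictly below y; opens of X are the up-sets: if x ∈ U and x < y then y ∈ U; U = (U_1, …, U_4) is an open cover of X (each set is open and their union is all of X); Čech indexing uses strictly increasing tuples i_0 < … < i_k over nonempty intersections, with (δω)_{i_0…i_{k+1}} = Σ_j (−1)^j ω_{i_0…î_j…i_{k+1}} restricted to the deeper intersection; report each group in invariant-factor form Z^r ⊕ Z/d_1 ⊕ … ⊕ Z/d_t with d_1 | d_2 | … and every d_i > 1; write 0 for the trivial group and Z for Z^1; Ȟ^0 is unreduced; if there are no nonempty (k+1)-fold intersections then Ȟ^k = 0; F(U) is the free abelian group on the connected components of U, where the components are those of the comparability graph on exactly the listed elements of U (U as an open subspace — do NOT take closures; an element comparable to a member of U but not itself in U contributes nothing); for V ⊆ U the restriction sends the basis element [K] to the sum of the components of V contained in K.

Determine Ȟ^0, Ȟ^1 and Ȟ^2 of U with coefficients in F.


Ȟ^0 ≅ Z^4, Ȟ^1 ≅ 0, Ȟ^2 ≅ 0

nerve simplices:
  U12={d,e} U13={a,e} U14={a,c,d} U23={b,e} U24={b,d} U34={a,b}
  U123={e} U124={d} U134={a} U234={b}
components per intersection:
  U1: {a,c} {d} {e}
  U2: {b} {d} {e}
  U3: {a} {b} {e}
  U4: {a,c} {b} {d}
  U12: {d} {e}
  U13: {a} {e}
  U14: {a,c} {d}
  U23: {b} {e}
  U24: {b} {d}
  U34: {a} {b}
  U123: {e}
  U124: {d}
  U134: {a}
  U234: {b}
C dims 12,12,4; δ0: rk 8, SNF 1^8; δ1: rk 4, SNF 1^4
degree 0: 12−8−0 = 4 → Ȟ^0 ≅ Z^4
degree 1: 12−4−8 = 0 → Ȟ^1 ≅ 0
degree 2: 4−0−4 = 0 → Ȟ^2 ≅ 0


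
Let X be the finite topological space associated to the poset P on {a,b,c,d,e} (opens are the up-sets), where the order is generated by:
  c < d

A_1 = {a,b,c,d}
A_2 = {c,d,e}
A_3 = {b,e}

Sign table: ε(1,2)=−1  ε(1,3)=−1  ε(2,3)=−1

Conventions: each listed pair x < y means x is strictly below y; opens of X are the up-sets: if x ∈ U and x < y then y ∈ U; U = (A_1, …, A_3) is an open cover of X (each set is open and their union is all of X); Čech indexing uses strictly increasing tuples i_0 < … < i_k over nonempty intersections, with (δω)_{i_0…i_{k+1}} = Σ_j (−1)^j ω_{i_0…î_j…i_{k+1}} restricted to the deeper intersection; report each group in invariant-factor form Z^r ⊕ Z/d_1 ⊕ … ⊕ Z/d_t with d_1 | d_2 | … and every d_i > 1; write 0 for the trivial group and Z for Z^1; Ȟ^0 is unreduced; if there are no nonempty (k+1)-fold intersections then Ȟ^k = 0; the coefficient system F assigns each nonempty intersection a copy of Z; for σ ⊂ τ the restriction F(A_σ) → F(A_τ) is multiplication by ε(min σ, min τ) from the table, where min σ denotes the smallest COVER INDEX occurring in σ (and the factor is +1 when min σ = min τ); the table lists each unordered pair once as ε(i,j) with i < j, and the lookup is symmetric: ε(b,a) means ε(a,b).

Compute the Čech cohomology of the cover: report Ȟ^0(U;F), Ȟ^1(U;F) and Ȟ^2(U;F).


Ȟ^0(U;F) ≅ 0; Ȟ^1(U;F) ≅ Z/2; Ȟ^2(U;F) ≅ 0

nerve of the cover:
  A12={c,d} A13={b} A23={e}
C dims 3,3; δ0: rk 3, SNF 1^2·2
Ȟ^0 = (3 − 3) − 0 = 0, so Ȟ^0 ≅ 0
Ȟ^1 = (3 − 0) − 3 = 0 plus torsion [2], so Ȟ^1 ≅ Z/2
Ȟ^2 = (0 − 0) − 0 = 0, so Ȟ^2 ≅ 0


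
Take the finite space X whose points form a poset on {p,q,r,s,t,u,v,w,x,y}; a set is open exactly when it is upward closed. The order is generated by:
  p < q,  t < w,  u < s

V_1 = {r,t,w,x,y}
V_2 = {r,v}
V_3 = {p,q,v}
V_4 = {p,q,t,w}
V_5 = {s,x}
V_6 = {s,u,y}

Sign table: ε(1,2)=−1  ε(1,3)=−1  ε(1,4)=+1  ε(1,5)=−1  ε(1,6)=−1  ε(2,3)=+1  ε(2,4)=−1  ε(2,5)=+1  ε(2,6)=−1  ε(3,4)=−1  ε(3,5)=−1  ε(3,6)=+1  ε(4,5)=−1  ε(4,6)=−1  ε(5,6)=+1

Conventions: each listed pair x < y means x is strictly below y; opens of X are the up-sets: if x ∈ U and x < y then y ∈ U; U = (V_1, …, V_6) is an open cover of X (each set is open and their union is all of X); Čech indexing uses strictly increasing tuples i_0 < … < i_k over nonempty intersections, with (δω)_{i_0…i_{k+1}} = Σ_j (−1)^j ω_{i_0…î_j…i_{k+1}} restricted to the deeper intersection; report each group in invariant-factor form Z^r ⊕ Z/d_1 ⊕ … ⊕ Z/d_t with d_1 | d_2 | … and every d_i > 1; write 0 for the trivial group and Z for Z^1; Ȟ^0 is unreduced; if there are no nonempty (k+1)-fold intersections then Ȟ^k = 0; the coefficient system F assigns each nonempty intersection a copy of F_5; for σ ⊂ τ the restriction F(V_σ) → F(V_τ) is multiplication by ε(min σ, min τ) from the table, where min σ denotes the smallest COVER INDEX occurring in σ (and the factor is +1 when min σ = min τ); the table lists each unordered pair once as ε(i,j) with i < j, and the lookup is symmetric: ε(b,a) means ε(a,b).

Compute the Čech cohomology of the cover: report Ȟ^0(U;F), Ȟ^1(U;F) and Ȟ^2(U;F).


nonempty intersections:
  V12={r} V14={t,w} V15={x} V16={y} V23={v} V34={p,q} V56={s}
C dims 6,7; δ0: rk_F5 5
Ȟ^0: (6−5)−0=1 ⇒ Z/5
Ȟ^1: (7−0)−5=2 ⇒ Z/5 ⊕ Z/5
Ȟ^2: (0−0)−0=0 ⇒ 0

Ȟ^0 = Z/5; Ȟ^1 = Z/5 ⊕ Z/5; Ȟ^2 = 0


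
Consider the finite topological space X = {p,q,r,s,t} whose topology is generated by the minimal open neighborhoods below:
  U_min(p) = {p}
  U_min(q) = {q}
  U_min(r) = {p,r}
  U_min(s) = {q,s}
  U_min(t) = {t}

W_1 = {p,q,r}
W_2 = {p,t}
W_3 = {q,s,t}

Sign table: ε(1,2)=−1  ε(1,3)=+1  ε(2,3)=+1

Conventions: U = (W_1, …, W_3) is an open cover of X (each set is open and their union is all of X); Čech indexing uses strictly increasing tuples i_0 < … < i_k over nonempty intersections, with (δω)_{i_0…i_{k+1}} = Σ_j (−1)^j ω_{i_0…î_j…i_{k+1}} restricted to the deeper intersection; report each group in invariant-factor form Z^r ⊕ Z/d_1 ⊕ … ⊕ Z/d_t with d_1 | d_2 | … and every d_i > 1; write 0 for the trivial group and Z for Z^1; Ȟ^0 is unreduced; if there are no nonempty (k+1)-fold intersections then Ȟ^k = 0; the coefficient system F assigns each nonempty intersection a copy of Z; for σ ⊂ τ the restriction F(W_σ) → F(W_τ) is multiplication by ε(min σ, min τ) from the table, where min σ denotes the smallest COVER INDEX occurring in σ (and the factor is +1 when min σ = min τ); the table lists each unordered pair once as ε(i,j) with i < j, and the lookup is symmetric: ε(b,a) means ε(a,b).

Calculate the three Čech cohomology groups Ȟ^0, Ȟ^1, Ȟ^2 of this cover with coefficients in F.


Ȟ^0(U;F) ≅ 0, Ȟ^1(U;F) ≅ Z/2 and Ȟ^2(U;F) ≅ 0

nonempty overlaps:
  W12={p} W13={q} W23={t}
C dims 3,3; δ0: rk 3, SNF 1^2·2
degree 0: 3−3−0 = 0 → Ȟ^0 ≅ 0
degree 1: 3−0−3 = 0 plus torsion [2] → Ȟ^1 ≅ Z/2
degree 2: 0−0−0 = 0 → Ȟ^2 ≅ 0


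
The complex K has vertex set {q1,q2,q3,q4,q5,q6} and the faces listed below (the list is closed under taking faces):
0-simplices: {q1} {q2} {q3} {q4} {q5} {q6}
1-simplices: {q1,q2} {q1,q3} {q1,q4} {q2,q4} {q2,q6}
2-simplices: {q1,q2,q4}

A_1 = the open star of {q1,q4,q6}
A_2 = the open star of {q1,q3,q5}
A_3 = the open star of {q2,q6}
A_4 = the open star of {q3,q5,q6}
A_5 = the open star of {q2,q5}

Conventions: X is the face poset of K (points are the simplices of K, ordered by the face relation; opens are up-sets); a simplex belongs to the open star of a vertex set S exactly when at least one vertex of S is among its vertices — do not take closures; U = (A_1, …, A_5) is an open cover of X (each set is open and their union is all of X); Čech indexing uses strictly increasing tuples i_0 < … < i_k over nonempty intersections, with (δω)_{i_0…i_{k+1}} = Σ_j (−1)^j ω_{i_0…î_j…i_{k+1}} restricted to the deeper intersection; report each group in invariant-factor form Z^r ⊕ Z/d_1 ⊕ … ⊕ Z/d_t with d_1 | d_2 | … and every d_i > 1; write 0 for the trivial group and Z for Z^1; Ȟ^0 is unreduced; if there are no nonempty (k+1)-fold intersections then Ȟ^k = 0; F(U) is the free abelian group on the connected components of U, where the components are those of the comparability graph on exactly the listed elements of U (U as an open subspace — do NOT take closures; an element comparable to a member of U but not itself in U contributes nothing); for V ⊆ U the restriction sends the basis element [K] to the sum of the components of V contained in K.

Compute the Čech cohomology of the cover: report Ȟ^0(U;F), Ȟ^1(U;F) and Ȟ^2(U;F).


nerve simplices:
  A1={{q1},{q4},{q6},{q1,q2},{q1,q3},{q1,q4},{q2,q4},{q2,q6},{q1,q2,q4}} A2={{q1},{q3},{q5},{q1,q2},{q1,q3},{q1,q4},{q1,q2,q4}} A3={{q2},{q6},{q1,q2},{q2,q4},{q2,q6},{q1,q2,q4}} A4={{q3},{q5},{q6},{q1,q3},{q2,q6}} A5={{q2},{q5},{q1,q2},{q2,q4},{q2,q6},{q1,q2,q4}}
  A12={{q1},{q1,q2},{q1,q3},{q1,q4},{q1,q2,q4}} A13={{q6},{q1,q2},{q2,q4},{q2,q6},{q1,q2,q4}} A14={{q6},{q1,q3},{q2,q6}} A15={{q1,q2},{q2,q4},{q2,q6},{q1,q2,q4}} A23={{q1,q2},{q1,q2,q4}} A24={{q3},{q5},{q1,q3}} A25={{q5},{q1,q2},{q1,q2,q4}} A34={{q6},{q2,q6}} A35={{q2},{q1,q2},{q2,q4},{q2,q6},{q1,q2,q4}} A45={{q5},{q2,q6}}
  A123={{q1,q2},{q1,q2,q4}} A124={{q1,q3}} A125={{q1,q2},{q1,q2,q4}} A134={{q6},{q2,q6}} A135={{q1,q2},{q2,q4},{q2,q6},{q1,q2,q4}} A145={{q2,q6}} A235={{q1,q2},{q1,q2,q4}} A245={{q5}} A345={{q2,q6}}
  A1235={{q1,q2},{q1,q2,q4}} A1345={{q2,q6}}
components per intersection:
  A1: {{q1},{q4},{q1,q2},{q1,q3},{q1,q4},{q2,q4},{q1,q2,q4}} {{q6},{q2,q6}}
  A2: {{q1},{q3},{q1,q2},{q1,q3},{q1,q4},{q1,q2,q4}} {{q5}}
  A3: {{q2},{q6},{q1,q2},{q2,q4},{q2,q6},{q1,q2,q4}}
  A4: {{q3},{q1,q3}} {{q5}} {{q6},{q2,q6}}
  A5: {{q2},{q1,q2},{q2,q4},{q2,q6},{q1,q2,q4}} {{q5}}
  A12: {{q1},{q1,q2},{q1,q3},{q1,q4},{q1,q2,q4}}
  A13: {{q6},{q2,q6}} {{q1,q2},{q2,q4},{q1,q2,q4}}
  A14: {{q6},{q2,q6}} {{q1,q3}}
  A15: {{q1,q2},{q2,q4},{q1,q2,q4}} {{q2,q6}}
  A23: {{q1,q2},{q1,q2,q4}}
  A24: {{q3},{q1,q3}} {{q5}}
  A25: {{q5}} {{q1,q2},{q1,q2,q4}}
  A34: {{q6},{q2,q6}}
  A35: {{q2},{q1,q2},{q2,q4},{q2,q6},{q1,q2,q4}}
  A45: {{q5}} {{q2,q6}}
  A123: {{q1,q2},{q1,q2,q4}}
  A124: {{q1,q3}}
  A125: {{q1,q2},{q1,q2,q4}}
  A134: {{q6},{q2,q6}}
  A135: {{q1,q2},{q2,q4},{q1,q2,q4}} {{q2,q6}}
  A145: {{q2,q6}}
  A235: {{q1,q2},{q1,q2,q4}}
  A245: {{q5}}
  A345: {{q2,q6}}
  A1235: {{q1,q2},{q1,q2,q4}}
  A1345: {{q2,q6}}
C dims 10,16,10,2; δ0: rk 8, SNF 1^8; δ1: rk 8, SNF 1^8; δ2: rk 2, SNF 1^2
degree 0: 10−8−0 = 2 → Ȟ^0 ≅ Z^2
degree 1: 16−8−8 = 0 → Ȟ^1 ≅ 0
degree 2: 10−2−8 = 0 → Ȟ^2 ≅ 0

Ȟ^0(U;F) ≅ Z^2; Ȟ^1(U;F) ≅ 0; Ȟ^2(U;F) ≅ 0


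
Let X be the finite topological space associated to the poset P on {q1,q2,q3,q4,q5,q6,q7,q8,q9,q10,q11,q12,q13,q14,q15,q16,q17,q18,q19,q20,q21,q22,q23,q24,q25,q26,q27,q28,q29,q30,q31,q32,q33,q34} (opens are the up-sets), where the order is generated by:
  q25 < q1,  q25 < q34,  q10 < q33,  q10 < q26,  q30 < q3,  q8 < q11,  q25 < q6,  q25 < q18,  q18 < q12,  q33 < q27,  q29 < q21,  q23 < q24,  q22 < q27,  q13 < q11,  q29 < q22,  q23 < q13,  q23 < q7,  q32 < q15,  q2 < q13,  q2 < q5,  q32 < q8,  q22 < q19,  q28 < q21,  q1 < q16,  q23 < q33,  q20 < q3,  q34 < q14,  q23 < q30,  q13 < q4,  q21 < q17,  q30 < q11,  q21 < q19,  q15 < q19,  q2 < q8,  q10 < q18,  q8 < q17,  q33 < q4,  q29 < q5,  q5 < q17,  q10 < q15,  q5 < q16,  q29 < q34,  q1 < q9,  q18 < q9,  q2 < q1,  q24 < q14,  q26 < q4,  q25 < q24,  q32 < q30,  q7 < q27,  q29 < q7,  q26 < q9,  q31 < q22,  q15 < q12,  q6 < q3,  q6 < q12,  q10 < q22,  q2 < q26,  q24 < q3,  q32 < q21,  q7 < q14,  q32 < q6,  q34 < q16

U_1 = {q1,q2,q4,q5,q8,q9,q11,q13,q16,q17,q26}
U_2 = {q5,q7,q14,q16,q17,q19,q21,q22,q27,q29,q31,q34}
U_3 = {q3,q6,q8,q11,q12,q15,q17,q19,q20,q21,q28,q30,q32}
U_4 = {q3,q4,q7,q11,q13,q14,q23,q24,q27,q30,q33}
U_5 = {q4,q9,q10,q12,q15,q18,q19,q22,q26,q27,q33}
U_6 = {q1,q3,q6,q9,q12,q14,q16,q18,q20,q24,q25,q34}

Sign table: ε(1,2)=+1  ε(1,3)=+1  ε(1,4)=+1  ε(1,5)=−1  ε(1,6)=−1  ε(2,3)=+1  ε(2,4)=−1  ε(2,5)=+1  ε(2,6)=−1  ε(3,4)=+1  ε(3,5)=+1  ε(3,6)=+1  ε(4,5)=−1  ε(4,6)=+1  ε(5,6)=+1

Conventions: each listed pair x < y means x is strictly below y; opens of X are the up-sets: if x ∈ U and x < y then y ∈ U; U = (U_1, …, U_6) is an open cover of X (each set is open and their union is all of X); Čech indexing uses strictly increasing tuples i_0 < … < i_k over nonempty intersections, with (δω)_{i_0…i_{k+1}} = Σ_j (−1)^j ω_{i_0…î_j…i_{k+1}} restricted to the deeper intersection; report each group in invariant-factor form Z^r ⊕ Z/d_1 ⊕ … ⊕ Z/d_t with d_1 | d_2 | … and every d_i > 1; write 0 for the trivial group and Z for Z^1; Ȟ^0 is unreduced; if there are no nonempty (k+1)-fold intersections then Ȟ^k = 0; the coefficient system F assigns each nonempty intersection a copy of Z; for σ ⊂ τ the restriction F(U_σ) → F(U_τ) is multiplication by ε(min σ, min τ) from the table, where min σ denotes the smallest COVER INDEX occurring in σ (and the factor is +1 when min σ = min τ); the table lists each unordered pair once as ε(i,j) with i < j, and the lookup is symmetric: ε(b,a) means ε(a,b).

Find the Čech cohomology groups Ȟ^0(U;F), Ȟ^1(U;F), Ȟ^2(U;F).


Ȟ^0(U;F) ≅ 0,  Ȟ^1(U;F) ≅ Z/2,  Ȟ^2(U;F) ≅ Z

intersection data:
  U12={q5,q16,q17} U13={q8,q11,q17} U14={q4,q11,q13} U15={q4,q9,q26} U16={q1,q9,q16} U23={q17,q19,q21} U24={q7,q14,q27} U25={q19,q22,q27} U26={q14,q16,q34} U34={q3,q11,q30} U35={q12,q15,q19} U36={q3,q6,q12,q20} U45={q4,q27,q33} U46={q3,q14,q24} U56={q9,q12,q18}
  U123={q17} U126={q16} U134={q11} U145={q4} U156={q9} U235={q19} U245={q27} U246={q14} U346={q3} U356={q12}
C dims 6,15,10; δ0: rk 6, SNF 1^5·2; δ1: rk 9, SNF 1^9
Ȟ^0 = (6 − 6) − 0 = 0, so Ȟ^0 ≅ 0
Ȟ^1 = (15 − 9) − 6 = 0 plus torsion [2], so Ȟ^1 ≅ Z/2
Ȟ^2 = (10 − 0) − 9 = 1, so Ȟ^2 ≅ Z
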